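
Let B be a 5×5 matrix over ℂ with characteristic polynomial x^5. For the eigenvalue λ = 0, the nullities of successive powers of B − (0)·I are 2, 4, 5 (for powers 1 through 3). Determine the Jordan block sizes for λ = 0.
Block sizes for λ = 0: [3, 2]

From the dimensions of kernels of powers, the number of Jordan blocks of size at least j is d_j − d_{j−1} where d_j = dim ker(N^j) (with d_0 = 0). Computing the differences gives [2, 2, 1].
The number of blocks of size exactly k is (#blocks of size ≥ k) − (#blocks of size ≥ k + 1), so the partition is: 1 block(s) of size 2, 1 block(s) of size 3.
In nonincreasing order the block sizes are [3, 2].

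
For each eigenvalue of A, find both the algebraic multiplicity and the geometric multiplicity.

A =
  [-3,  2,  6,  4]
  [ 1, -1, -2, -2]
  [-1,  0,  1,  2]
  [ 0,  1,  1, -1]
λ = -1: alg = 4, geom = 2

Step 1 — factor the characteristic polynomial to read off the algebraic multiplicities:
  χ_A(x) = (x + 1)^4

Step 2 — compute geometric multiplicities via the rank-nullity identity g(λ) = n − rank(A − λI):
  rank(A − (-1)·I) = 2, so dim ker(A − (-1)·I) = n − 2 = 2

Summary:
  λ = -1: algebraic multiplicity = 4, geometric multiplicity = 2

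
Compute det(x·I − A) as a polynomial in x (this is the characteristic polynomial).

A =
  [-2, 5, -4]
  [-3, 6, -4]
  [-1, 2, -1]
x^3 - 3*x^2 + 3*x - 1

Expanding det(x·I − A) (e.g. by cofactor expansion or by noting that A is similar to its Jordan form J, which has the same characteristic polynomial as A) gives
  χ_A(x) = x^3 - 3*x^2 + 3*x - 1
which factors as (x - 1)^3. The eigenvalues (with algebraic multiplicities) are λ = 1 with multiplicity 3.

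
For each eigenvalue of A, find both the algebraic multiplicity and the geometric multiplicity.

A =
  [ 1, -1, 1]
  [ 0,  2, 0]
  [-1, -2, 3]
λ = 2: alg = 3, geom = 1

Step 1 — factor the characteristic polynomial to read off the algebraic multiplicities:
  χ_A(x) = (x - 2)^3

Step 2 — compute geometric multiplicities via the rank-nullity identity g(λ) = n − rank(A − λI):
  rank(A − (2)·I) = 2, so dim ker(A − (2)·I) = n − 2 = 1

Summary:
  λ = 2: algebraic multiplicity = 3, geometric multiplicity = 1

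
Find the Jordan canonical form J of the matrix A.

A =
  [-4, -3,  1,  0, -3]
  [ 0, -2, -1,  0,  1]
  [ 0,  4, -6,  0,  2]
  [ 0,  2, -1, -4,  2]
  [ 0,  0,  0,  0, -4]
J_3(-4) ⊕ J_2(-4)

The characteristic polynomial is
  det(x·I − A) = x^5 + 20*x^4 + 160*x^3 + 640*x^2 + 1280*x + 1024 = (x + 4)^5

Eigenvalues and multiplicities (the geometric multiplicity of λ is n − rank(A − λI), which equals the number of Jordan blocks for λ):
  λ = -4: algebraic multiplicity = 5, geometric multiplicity = 2

Determining the block sizes for each eigenvalue:
  λ = -4: with am = 5 and gm = 2, the partition is not yet determined (e.g. several partitions of 5 into 2 parts exist). Let N = A − (-4)·I. Computing rank(N^1) = 3, rank(N^2) = 1, rank(N^3) = 0; the number of blocks of size ≥ j is rank(N^{j−1}) − rank(N^j), giving [2, 2, 1]. So we have 1 block(s) of size 3, 1 block(s) of size 2 → block sizes [3, 2]

Assembling the blocks gives a Jordan form
J =
  [-4,  1,  0,  0,  0]
  [ 0, -4,  1,  0,  0]
  [ 0,  0, -4,  0,  0]
  [ 0,  0,  0, -4,  1]
  [ 0,  0,  0,  0, -4]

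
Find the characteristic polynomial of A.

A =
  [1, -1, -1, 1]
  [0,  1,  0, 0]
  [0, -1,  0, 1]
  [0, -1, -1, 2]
x^4 - 4*x^3 + 6*x^2 - 4*x + 1

Expanding det(x·I − A) (e.g. by cofactor expansion or by noting that A is similar to its Jordan form J, which has the same characteristic polynomial as A) gives
  χ_A(x) = x^4 - 4*x^3 + 6*x^2 - 4*x + 1
which factors as (x - 1)^4. The eigenvalues (with algebraic multiplicities) are λ = 1 with multiplicity 4.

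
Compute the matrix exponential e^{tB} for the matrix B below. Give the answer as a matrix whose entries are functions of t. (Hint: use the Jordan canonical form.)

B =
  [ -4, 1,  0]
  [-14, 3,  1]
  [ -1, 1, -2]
e^{tB} =
  [-5*t^2*exp(-t)/2 - 3*t*exp(-t) + exp(-t), t^2*exp(-t)/2 + t*exp(-t), t^2*exp(-t)/2]
  [-15*t^2*exp(-t)/2 - 14*t*exp(-t), 3*t^2*exp(-t)/2 + 4*t*exp(-t) + exp(-t), 3*t^2*exp(-t)/2 + t*exp(-t)]
  [-5*t^2*exp(-t) - t*exp(-t), t^2*exp(-t) + t*exp(-t), t^2*exp(-t) - t*exp(-t) + exp(-t)]

Strategy: write B = P · J · P⁻¹ where J is a Jordan canonical form, so e^{tB} = P · e^{tJ} · P⁻¹, and e^{tJ} can be computed block-by-block.

B has Jordan form
J =
  [-1,  1,  0]
  [ 0, -1,  1]
  [ 0,  0, -1]
(up to reordering of blocks).

Per-block formulas:
  For a 3×3 Jordan block J_3(-1): exp(t · J_3(-1)) = e^(-1t)·(I + t·N + (t^2/2)·N^2), where N is the 3×3 nilpotent shift.

After assembling e^{tJ} and conjugating by P, we get:

e^{tB} =
  [-5*t^2*exp(-t)/2 - 3*t*exp(-t) + exp(-t), t^2*exp(-t)/2 + t*exp(-t), t^2*exp(-t)/2]
  [-15*t^2*exp(-t)/2 - 14*t*exp(-t), 3*t^2*exp(-t)/2 + 4*t*exp(-t) + exp(-t), 3*t^2*exp(-t)/2 + t*exp(-t)]
  [-5*t^2*exp(-t) - t*exp(-t), t^2*exp(-t) + t*exp(-t), t^2*exp(-t) - t*exp(-t) + exp(-t)]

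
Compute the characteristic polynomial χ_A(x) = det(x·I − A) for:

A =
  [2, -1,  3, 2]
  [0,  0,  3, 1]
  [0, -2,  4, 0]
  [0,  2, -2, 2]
x^4 - 8*x^3 + 24*x^2 - 32*x + 16

Expanding det(x·I − A) (e.g. by cofactor expansion or by noting that A is similar to its Jordan form J, which has the same characteristic polynomial as A) gives
  χ_A(x) = x^4 - 8*x^3 + 24*x^2 - 32*x + 16
which factors as (x - 2)^4. The eigenvalues (with algebraic multiplicities) are λ = 2 with multiplicity 4.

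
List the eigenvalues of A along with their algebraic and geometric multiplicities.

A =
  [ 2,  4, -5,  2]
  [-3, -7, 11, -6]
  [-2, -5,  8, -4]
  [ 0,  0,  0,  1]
λ = 1: alg = 4, geom = 2

Step 1 — factor the characteristic polynomial to read off the algebraic multiplicities:
  χ_A(x) = (x - 1)^4

Step 2 — compute geometric multiplicities via the rank-nullity identity g(λ) = n − rank(A − λI):
  rank(A − (1)·I) = 2, so dim ker(A − (1)·I) = n − 2 = 2

Summary:
  λ = 1: algebraic multiplicity = 4, geometric multiplicity = 2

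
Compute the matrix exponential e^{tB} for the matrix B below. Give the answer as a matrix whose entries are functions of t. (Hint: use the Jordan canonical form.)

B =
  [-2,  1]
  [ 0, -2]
e^{tB} =
  [exp(-2*t), t*exp(-2*t)]
  [0, exp(-2*t)]

Strategy: write B = P · J · P⁻¹ where J is a Jordan canonical form, so e^{tB} = P · e^{tJ} · P⁻¹, and e^{tJ} can be computed block-by-block.

B has Jordan form
J =
  [-2,  1]
  [ 0, -2]
(up to reordering of blocks).

Per-block formulas:
  For a 2×2 Jordan block J_2(-2): exp(t · J_2(-2)) = e^(-2t)·(I + t·N), where N is the 2×2 nilpotent shift.

After assembling e^{tJ} and conjugating by P, we get:

e^{tB} =
  [exp(-2*t), t*exp(-2*t)]
  [0, exp(-2*t)]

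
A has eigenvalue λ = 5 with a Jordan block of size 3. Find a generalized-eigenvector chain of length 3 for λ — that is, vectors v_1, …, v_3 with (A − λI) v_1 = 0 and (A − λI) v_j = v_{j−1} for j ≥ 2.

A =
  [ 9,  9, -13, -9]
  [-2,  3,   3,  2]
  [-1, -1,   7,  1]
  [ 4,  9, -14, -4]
A Jordan chain for λ = 5 of length 3:
v_1 = (0, 1, 0, 1)ᵀ
v_2 = (-1, -2, -1, -1)ᵀ
v_3 = (2, -1, 0, 0)ᵀ

Let N = A − (5)·I. We want v_3 with N^3 v_3 = 0 but N^2 v_3 ≠ 0; then v_{j-1} := N · v_j for j = 3, …, 2.

Pick v_3 = (2, -1, 0, 0)ᵀ.
Then v_2 = N · v_3 = (-1, -2, -1, -1)ᵀ.
Then v_1 = N · v_2 = (0, 1, 0, 1)ᵀ.

Sanity check: (A − (5)·I) v_1 = (0, 0, 0, 0)ᵀ = 0. ✓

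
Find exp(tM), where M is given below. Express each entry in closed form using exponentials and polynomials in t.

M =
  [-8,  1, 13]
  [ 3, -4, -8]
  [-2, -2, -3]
e^{tM} =
  [-7*t^2*exp(-5*t) - 3*t*exp(-5*t) + exp(-5*t), -14*t^2*exp(-5*t) + t*exp(-5*t), -21*t^2*exp(-5*t)/2 + 13*t*exp(-5*t)]
  [5*t^2*exp(-5*t) + 3*t*exp(-5*t), 10*t^2*exp(-5*t) + t*exp(-5*t) + exp(-5*t), 15*t^2*exp(-5*t)/2 - 8*t*exp(-5*t)]
  [-2*t^2*exp(-5*t) - 2*t*exp(-5*t), -4*t^2*exp(-5*t) - 2*t*exp(-5*t), -3*t^2*exp(-5*t) + 2*t*exp(-5*t) + exp(-5*t)]

Strategy: write M = P · J · P⁻¹ where J is a Jordan canonical form, so e^{tM} = P · e^{tJ} · P⁻¹, and e^{tJ} can be computed block-by-block.

M has Jordan form
J =
  [-5,  1,  0]
  [ 0, -5,  1]
  [ 0,  0, -5]
(up to reordering of blocks).

Per-block formulas:
  For a 3×3 Jordan block J_3(-5): exp(t · J_3(-5)) = e^(-5t)·(I + t·N + (t^2/2)·N^2), where N is the 3×3 nilpotent shift.

After assembling e^{tJ} and conjugating by P, we get:

e^{tM} =
  [-7*t^2*exp(-5*t) - 3*t*exp(-5*t) + exp(-5*t), -14*t^2*exp(-5*t) + t*exp(-5*t), -21*t^2*exp(-5*t)/2 + 13*t*exp(-5*t)]
  [5*t^2*exp(-5*t) + 3*t*exp(-5*t), 10*t^2*exp(-5*t) + t*exp(-5*t) + exp(-5*t), 15*t^2*exp(-5*t)/2 - 8*t*exp(-5*t)]
  [-2*t^2*exp(-5*t) - 2*t*exp(-5*t), -4*t^2*exp(-5*t) - 2*t*exp(-5*t), -3*t^2*exp(-5*t) + 2*t*exp(-5*t) + exp(-5*t)]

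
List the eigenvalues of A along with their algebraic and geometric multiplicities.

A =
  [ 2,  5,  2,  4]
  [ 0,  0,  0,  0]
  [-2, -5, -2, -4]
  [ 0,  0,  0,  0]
λ = 0: alg = 4, geom = 3

Step 1 — factor the characteristic polynomial to read off the algebraic multiplicities:
  χ_A(x) = x^4

Step 2 — compute geometric multiplicities via the rank-nullity identity g(λ) = n − rank(A − λI):
  rank(A − (0)·I) = 1, so dim ker(A − (0)·I) = n − 1 = 3

Summary:
  λ = 0: algebraic multiplicity = 4, geometric multiplicity = 3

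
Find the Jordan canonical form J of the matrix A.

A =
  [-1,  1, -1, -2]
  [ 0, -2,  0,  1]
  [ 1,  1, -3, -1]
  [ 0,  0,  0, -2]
J_2(-2) ⊕ J_2(-2)

The characteristic polynomial is
  det(x·I − A) = x^4 + 8*x^3 + 24*x^2 + 32*x + 16 = (x + 2)^4

Eigenvalues and multiplicities (the geometric multiplicity of λ is n − rank(A − λI), which equals the number of Jordan blocks for λ):
  λ = -2: algebraic multiplicity = 4, geometric multiplicity = 2

Determining the block sizes for each eigenvalue:
  λ = -2: with am = 4 and gm = 2, the partition is not yet determined (e.g. several partitions of 4 into 2 parts exist). Let N = A − (-2)·I. Computing rank(N^1) = 2, rank(N^2) = 0; the number of blocks of size ≥ j is rank(N^{j−1}) − rank(N^j), giving [2, 2]. So we have 2 block(s) of size 2 → block sizes [2, 2]

Assembling the blocks gives a Jordan form
J =
  [-2,  1,  0,  0]
  [ 0, -2,  0,  0]
  [ 0,  0, -2,  1]
  [ 0,  0,  0, -2]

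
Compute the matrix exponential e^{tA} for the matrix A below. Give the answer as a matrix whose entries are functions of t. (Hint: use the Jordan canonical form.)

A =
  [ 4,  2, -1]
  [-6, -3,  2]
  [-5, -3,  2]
e^{tA} =
  [t^2*exp(t) + 3*t*exp(t) + exp(t), t^2*exp(t)/2 + 2*t*exp(t), -t*exp(t)]
  [-2*t^2*exp(t) - 6*t*exp(t), -t^2*exp(t) - 4*t*exp(t) + exp(t), 2*t*exp(t)]
  [-t^2*exp(t) - 5*t*exp(t), -t^2*exp(t)/2 - 3*t*exp(t), t*exp(t) + exp(t)]

Strategy: write A = P · J · P⁻¹ where J is a Jordan canonical form, so e^{tA} = P · e^{tJ} · P⁻¹, and e^{tJ} can be computed block-by-block.

A has Jordan form
J =
  [1, 1, 0]
  [0, 1, 1]
  [0, 0, 1]
(up to reordering of blocks).

Per-block formulas:
  For a 3×3 Jordan block J_3(1): exp(t · J_3(1)) = e^(1t)·(I + t·N + (t^2/2)·N^2), where N is the 3×3 nilpotent shift.

After assembling e^{tJ} and conjugating by P, we get:

e^{tA} =
  [t^2*exp(t) + 3*t*exp(t) + exp(t), t^2*exp(t)/2 + 2*t*exp(t), -t*exp(t)]
  [-2*t^2*exp(t) - 6*t*exp(t), -t^2*exp(t) - 4*t*exp(t) + exp(t), 2*t*exp(t)]
  [-t^2*exp(t) - 5*t*exp(t), -t^2*exp(t)/2 - 3*t*exp(t), t*exp(t) + exp(t)]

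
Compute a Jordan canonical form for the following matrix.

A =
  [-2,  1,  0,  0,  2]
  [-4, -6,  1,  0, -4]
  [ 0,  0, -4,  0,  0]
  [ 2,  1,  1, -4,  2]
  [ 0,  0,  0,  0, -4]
J_3(-4) ⊕ J_1(-4) ⊕ J_1(-4)

The characteristic polynomial is
  det(x·I − A) = x^5 + 20*x^4 + 160*x^3 + 640*x^2 + 1280*x + 1024 = (x + 4)^5

Eigenvalues and multiplicities (the geometric multiplicity of λ is n − rank(A − λI), which equals the number of Jordan blocks for λ):
  λ = -4: algebraic multiplicity = 5, geometric multiplicity = 3

Determining the block sizes for each eigenvalue:
  λ = -4: with am = 5 and gm = 3, the partition is not yet determined (e.g. several partitions of 5 into 3 parts exist). Let N = A − (-4)·I. Computing rank(N^1) = 2, rank(N^2) = 1, rank(N^3) = 0; the number of blocks of size ≥ j is rank(N^{j−1}) − rank(N^j), giving [3, 1, 1]. So we have 1 block(s) of size 3, 2 block(s) of size 1 → block sizes [3, 1, 1]

Assembling the blocks gives a Jordan form
J =
  [-4,  1,  0,  0,  0]
  [ 0, -4,  1,  0,  0]
  [ 0,  0, -4,  0,  0]
  [ 0,  0,  0, -4,  0]
  [ 0,  0,  0,  0, -4]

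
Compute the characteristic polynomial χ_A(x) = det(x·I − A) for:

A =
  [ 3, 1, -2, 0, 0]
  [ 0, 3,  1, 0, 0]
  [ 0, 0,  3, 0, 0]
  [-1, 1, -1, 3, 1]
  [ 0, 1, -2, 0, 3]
x^5 - 15*x^4 + 90*x^3 - 270*x^2 + 405*x - 243

Expanding det(x·I − A) (e.g. by cofactor expansion or by noting that A is similar to its Jordan form J, which has the same characteristic polynomial as A) gives
  χ_A(x) = x^5 - 15*x^4 + 90*x^3 - 270*x^2 + 405*x - 243
which factors as (x - 3)^5. The eigenvalues (with algebraic multiplicities) are λ = 3 with multiplicity 5.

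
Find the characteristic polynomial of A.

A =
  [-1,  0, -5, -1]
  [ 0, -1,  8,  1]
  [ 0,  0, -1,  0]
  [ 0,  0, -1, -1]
x^4 + 4*x^3 + 6*x^2 + 4*x + 1

Expanding det(x·I − A) (e.g. by cofactor expansion or by noting that A is similar to its Jordan form J, which has the same characteristic polynomial as A) gives
  χ_A(x) = x^4 + 4*x^3 + 6*x^2 + 4*x + 1
which factors as (x + 1)^4. The eigenvalues (with algebraic multiplicities) are λ = -1 with multiplicity 4.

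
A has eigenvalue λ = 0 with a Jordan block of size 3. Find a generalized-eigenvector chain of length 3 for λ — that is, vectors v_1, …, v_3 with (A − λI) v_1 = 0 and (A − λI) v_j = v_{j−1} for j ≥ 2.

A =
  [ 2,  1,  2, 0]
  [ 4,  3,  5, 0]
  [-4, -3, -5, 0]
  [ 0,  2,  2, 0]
A Jordan chain for λ = 0 of length 3:
v_1 = (-1, -2, 2, 0)ᵀ
v_2 = (1, 3, -3, 2)ᵀ
v_3 = (0, 1, 0, 0)ᵀ

Let N = A − (0)·I. We want v_3 with N^3 v_3 = 0 but N^2 v_3 ≠ 0; then v_{j-1} := N · v_j for j = 3, …, 2.

Pick v_3 = (0, 1, 0, 0)ᵀ.
Then v_2 = N · v_3 = (1, 3, -3, 2)ᵀ.
Then v_1 = N · v_2 = (-1, -2, 2, 0)ᵀ.

Sanity check: (A − (0)·I) v_1 = (0, 0, 0, 0)ᵀ = 0. ✓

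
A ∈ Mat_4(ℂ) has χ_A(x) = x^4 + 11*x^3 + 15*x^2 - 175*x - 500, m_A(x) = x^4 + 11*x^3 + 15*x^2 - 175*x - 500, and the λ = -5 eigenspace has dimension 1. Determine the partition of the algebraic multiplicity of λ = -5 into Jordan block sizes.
Block sizes for λ = -5: [3]

Step 1 — from the characteristic polynomial, algebraic multiplicity of λ = -5 is 3. From dim ker(A − (-5)·I) = 1, there are exactly 1 Jordan blocks for λ = -5.
Step 2 — from the minimal polynomial, the factor (x + 5)^3 tells us the largest block for λ = -5 has size 3.
Step 3 — with total size 3, 1 blocks, and largest block 3, the block sizes (in nonincreasing order) are [3].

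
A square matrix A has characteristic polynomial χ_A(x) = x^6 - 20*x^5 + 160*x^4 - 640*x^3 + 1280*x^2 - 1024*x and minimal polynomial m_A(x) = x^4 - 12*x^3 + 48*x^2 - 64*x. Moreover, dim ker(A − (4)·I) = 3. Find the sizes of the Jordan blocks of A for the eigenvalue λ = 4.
Block sizes for λ = 4: [3, 1, 1]

Step 1 — from the characteristic polynomial, algebraic multiplicity of λ = 4 is 5. From dim ker(A − (4)·I) = 3, there are exactly 3 Jordan blocks for λ = 4.
Step 2 — from the minimal polynomial, the factor (x − 4)^3 tells us the largest block for λ = 4 has size 3.
Step 3 — with total size 5, 3 blocks, and largest block 3, the block sizes (in nonincreasing order) are [3, 1, 1].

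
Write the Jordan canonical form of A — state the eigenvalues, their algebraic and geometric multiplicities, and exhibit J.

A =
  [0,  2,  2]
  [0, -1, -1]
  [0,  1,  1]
J_2(0) ⊕ J_1(0)

The characteristic polynomial is
  det(x·I − A) = x^3

Eigenvalues and multiplicities (the geometric multiplicity of λ is n − rank(A − λI), which equals the number of Jordan blocks for λ):
  λ = 0: algebraic multiplicity = 3, geometric multiplicity = 2

Determining the block sizes for each eigenvalue:
  λ = 0: 2 blocks summing to 3 forces exactly one block of size 2 and the rest size 1 → block sizes [2, 1]

Assembling the blocks gives a Jordan form
J =
  [0, 1, 0]
  [0, 0, 0]
  [0, 0, 0]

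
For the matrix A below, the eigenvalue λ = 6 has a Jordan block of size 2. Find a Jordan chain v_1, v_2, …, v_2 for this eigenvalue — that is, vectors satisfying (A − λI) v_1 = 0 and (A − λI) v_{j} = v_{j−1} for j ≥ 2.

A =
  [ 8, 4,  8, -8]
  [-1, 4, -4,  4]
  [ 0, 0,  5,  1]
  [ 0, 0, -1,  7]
A Jordan chain for λ = 6 of length 2:
v_1 = (2, -1, 0, 0)ᵀ
v_2 = (1, 0, 0, 0)ᵀ

Let N = A − (6)·I. We want v_2 with N^2 v_2 = 0 but N^1 v_2 ≠ 0; then v_{j-1} := N · v_j for j = 2, …, 2.

Pick v_2 = (1, 0, 0, 0)ᵀ.
Then v_1 = N · v_2 = (2, -1, 0, 0)ᵀ.

Sanity check: (A − (6)·I) v_1 = (0, 0, 0, 0)ᵀ = 0. ✓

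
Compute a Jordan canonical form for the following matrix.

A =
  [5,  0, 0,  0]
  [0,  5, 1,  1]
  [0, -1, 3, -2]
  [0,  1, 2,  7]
J_3(5) ⊕ J_1(5)

The characteristic polynomial is
  det(x·I − A) = x^4 - 20*x^3 + 150*x^2 - 500*x + 625 = (x - 5)^4

Eigenvalues and multiplicities (the geometric multiplicity of λ is n − rank(A − λI), which equals the number of Jordan blocks for λ):
  λ = 5: algebraic multiplicity = 4, geometric multiplicity = 2

Determining the block sizes for each eigenvalue:
  λ = 5: with am = 4 and gm = 2, the partition is not yet determined (e.g. several partitions of 4 into 2 parts exist). Let N = A − (5)·I. Computing rank(N^1) = 2, rank(N^2) = 1, rank(N^3) = 0; the number of blocks of size ≥ j is rank(N^{j−1}) − rank(N^j), giving [2, 1, 1]. So we have 1 block(s) of size 3, 1 block(s) of size 1 → block sizes [3, 1]

Assembling the blocks gives a Jordan form
J =
  [5, 1, 0, 0]
  [0, 5, 1, 0]
  [0, 0, 5, 0]
  [0, 0, 0, 5]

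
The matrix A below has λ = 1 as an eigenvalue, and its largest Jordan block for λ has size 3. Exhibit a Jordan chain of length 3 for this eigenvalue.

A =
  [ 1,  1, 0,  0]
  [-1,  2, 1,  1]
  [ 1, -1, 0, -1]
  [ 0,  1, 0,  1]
A Jordan chain for λ = 1 of length 3:
v_1 = (-1, 0, 0, -1)ᵀ
v_2 = (0, -1, 1, 0)ᵀ
v_3 = (1, 0, 0, 0)ᵀ

Let N = A − (1)·I. We want v_3 with N^3 v_3 = 0 but N^2 v_3 ≠ 0; then v_{j-1} := N · v_j for j = 3, …, 2.

Pick v_3 = (1, 0, 0, 0)ᵀ.
Then v_2 = N · v_3 = (0, -1, 1, 0)ᵀ.
Then v_1 = N · v_2 = (-1, 0, 0, -1)ᵀ.

Sanity check: (A − (1)·I) v_1 = (0, 0, 0, 0)ᵀ = 0. ✓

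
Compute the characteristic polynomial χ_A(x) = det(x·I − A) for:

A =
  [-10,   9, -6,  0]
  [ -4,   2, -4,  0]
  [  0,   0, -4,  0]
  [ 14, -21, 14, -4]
x^4 + 16*x^3 + 96*x^2 + 256*x + 256

Expanding det(x·I − A) (e.g. by cofactor expansion or by noting that A is similar to its Jordan form J, which has the same characteristic polynomial as A) gives
  χ_A(x) = x^4 + 16*x^3 + 96*x^2 + 256*x + 256
which factors as (x + 4)^4. The eigenvalues (with algebraic multiplicities) are λ = -4 with multiplicity 4.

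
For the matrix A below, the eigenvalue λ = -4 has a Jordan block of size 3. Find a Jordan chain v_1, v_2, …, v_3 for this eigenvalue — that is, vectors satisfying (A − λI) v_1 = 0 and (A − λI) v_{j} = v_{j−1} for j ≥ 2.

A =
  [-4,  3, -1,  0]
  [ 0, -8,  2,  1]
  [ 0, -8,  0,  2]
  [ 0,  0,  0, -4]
A Jordan chain for λ = -4 of length 3:
v_1 = (-4, 0, 0, 0)ᵀ
v_2 = (3, -4, -8, 0)ᵀ
v_3 = (0, 1, 0, 0)ᵀ

Let N = A − (-4)·I. We want v_3 with N^3 v_3 = 0 but N^2 v_3 ≠ 0; then v_{j-1} := N · v_j for j = 3, …, 2.

Pick v_3 = (0, 1, 0, 0)ᵀ.
Then v_2 = N · v_3 = (3, -4, -8, 0)ᵀ.
Then v_1 = N · v_2 = (-4, 0, 0, 0)ᵀ.

Sanity check: (A − (-4)·I) v_1 = (0, 0, 0, 0)ᵀ = 0. ✓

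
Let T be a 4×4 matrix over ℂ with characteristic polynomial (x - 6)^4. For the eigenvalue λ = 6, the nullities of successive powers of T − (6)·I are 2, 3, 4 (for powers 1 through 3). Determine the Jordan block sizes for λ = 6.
Block sizes for λ = 6: [3, 1]

From the dimensions of kernels of powers, the number of Jordan blocks of size at least j is d_j − d_{j−1} where d_j = dim ker(N^j) (with d_0 = 0). Computing the differences gives [2, 1, 1].
The number of blocks of size exactly k is (#blocks of size ≥ k) − (#blocks of size ≥ k + 1), so the partition is: 1 block(s) of size 1, 1 block(s) of size 3.
In nonincreasing order the block sizes are [3, 1].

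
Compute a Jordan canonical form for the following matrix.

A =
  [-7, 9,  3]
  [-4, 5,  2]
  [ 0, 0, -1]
J_2(-1) ⊕ J_1(-1)

The characteristic polynomial is
  det(x·I − A) = x^3 + 3*x^2 + 3*x + 1 = (x + 1)^3

Eigenvalues and multiplicities (the geometric multiplicity of λ is n − rank(A − λI), which equals the number of Jordan blocks for λ):
  λ = -1: algebraic multiplicity = 3, geometric multiplicity = 2

Determining the block sizes for each eigenvalue:
  λ = -1: 2 blocks summing to 3 forces exactly one block of size 2 and the rest size 1 → block sizes [2, 1]

Assembling the blocks gives a Jordan form
J =
  [-1,  1,  0]
  [ 0, -1,  0]
  [ 0,  0, -1]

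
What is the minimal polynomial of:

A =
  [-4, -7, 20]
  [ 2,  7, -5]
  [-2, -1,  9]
x^3 - 12*x^2 + 48*x - 64

The characteristic polynomial is χ_A(x) = (x - 4)^3, so the eigenvalues are known. The minimal polynomial is
  m_A(x) = Π_λ (x − λ)^{k_λ}
where k_λ is the size of the *largest* Jordan block for λ (equivalently, the smallest k with (A − λI)^k v = 0 for every generalised eigenvector v of λ).

  λ = 4: largest Jordan block has size 3, contributing (x − 4)^3

So m_A(x) = (x - 4)^3 = x^3 - 12*x^2 + 48*x - 64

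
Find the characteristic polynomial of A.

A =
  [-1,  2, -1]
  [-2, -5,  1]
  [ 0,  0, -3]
x^3 + 9*x^2 + 27*x + 27

Expanding det(x·I − A) (e.g. by cofactor expansion or by noting that A is similar to its Jordan form J, which has the same characteristic polynomial as A) gives
  χ_A(x) = x^3 + 9*x^2 + 27*x + 27
which factors as (x + 3)^3. The eigenvalues (with algebraic multiplicities) are λ = -3 with multiplicity 3.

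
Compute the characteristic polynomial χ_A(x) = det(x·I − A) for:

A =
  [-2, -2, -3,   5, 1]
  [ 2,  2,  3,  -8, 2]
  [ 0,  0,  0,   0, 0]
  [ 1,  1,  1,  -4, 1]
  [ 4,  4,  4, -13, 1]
x^5 + 3*x^4

Expanding det(x·I − A) (e.g. by cofactor expansion or by noting that A is similar to its Jordan form J, which has the same characteristic polynomial as A) gives
  χ_A(x) = x^5 + 3*x^4
which factors as x^4*(x + 3). The eigenvalues (with algebraic multiplicities) are λ = -3 with multiplicity 1, λ = 0 with multiplicity 4.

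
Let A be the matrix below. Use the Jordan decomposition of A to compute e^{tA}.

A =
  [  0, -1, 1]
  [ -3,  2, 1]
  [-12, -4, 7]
e^{tA} =
  [-3*t*exp(3*t) + exp(3*t), -t*exp(3*t), t*exp(3*t)]
  [-3*t*exp(3*t), -t*exp(3*t) + exp(3*t), t*exp(3*t)]
  [-12*t*exp(3*t), -4*t*exp(3*t), 4*t*exp(3*t) + exp(3*t)]

Strategy: write A = P · J · P⁻¹ where J is a Jordan canonical form, so e^{tA} = P · e^{tJ} · P⁻¹, and e^{tJ} can be computed block-by-block.

A has Jordan form
J =
  [3, 1, 0]
  [0, 3, 0]
  [0, 0, 3]
(up to reordering of blocks).

Per-block formulas:
  For a 2×2 Jordan block J_2(3): exp(t · J_2(3)) = e^(3t)·(I + t·N), where N is the 2×2 nilpotent shift.
  For a 1×1 block at λ = 3: exp(t · [3]) = [e^(3t)].

After assembling e^{tJ} and conjugating by P, we get:

e^{tA} =
  [-3*t*exp(3*t) + exp(3*t), -t*exp(3*t), t*exp(3*t)]
  [-3*t*exp(3*t), -t*exp(3*t) + exp(3*t), t*exp(3*t)]
  [-12*t*exp(3*t), -4*t*exp(3*t), 4*t*exp(3*t) + exp(3*t)]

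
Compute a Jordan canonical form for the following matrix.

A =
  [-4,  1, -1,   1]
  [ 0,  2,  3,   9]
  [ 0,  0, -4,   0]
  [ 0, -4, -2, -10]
J_3(-4) ⊕ J_1(-4)

The characteristic polynomial is
  det(x·I − A) = x^4 + 16*x^3 + 96*x^2 + 256*x + 256 = (x + 4)^4

Eigenvalues and multiplicities (the geometric multiplicity of λ is n − rank(A − λI), which equals the number of Jordan blocks for λ):
  λ = -4: algebraic multiplicity = 4, geometric multiplicity = 2

Determining the block sizes for each eigenvalue:
  λ = -4: with am = 4 and gm = 2, the partition is not yet determined (e.g. several partitions of 4 into 2 parts exist). Let N = A − (-4)·I. Computing rank(N^1) = 2, rank(N^2) = 1, rank(N^3) = 0; the number of blocks of size ≥ j is rank(N^{j−1}) − rank(N^j), giving [2, 1, 1]. So we have 1 block(s) of size 3, 1 block(s) of size 1 → block sizes [3, 1]

Assembling the blocks gives a Jordan form
J =
  [-4,  1,  0,  0]
  [ 0, -4,  1,  0]
  [ 0,  0, -4,  0]
  [ 0,  0,  0, -4]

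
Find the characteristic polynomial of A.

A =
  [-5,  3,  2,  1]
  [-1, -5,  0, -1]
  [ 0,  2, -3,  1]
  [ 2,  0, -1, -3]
x^4 + 16*x^3 + 96*x^2 + 256*x + 256

Expanding det(x·I − A) (e.g. by cofactor expansion or by noting that A is similar to its Jordan form J, which has the same characteristic polynomial as A) gives
  χ_A(x) = x^4 + 16*x^3 + 96*x^2 + 256*x + 256
which factors as (x + 4)^4. The eigenvalues (with algebraic multiplicities) are λ = -4 with multiplicity 4.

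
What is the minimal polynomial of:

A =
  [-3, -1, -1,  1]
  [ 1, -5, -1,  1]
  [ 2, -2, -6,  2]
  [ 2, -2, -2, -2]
x^2 + 8*x + 16

The characteristic polynomial is χ_A(x) = (x + 4)^4, so the eigenvalues are known. The minimal polynomial is
  m_A(x) = Π_λ (x − λ)^{k_λ}
where k_λ is the size of the *largest* Jordan block for λ (equivalently, the smallest k with (A − λI)^k v = 0 for every generalised eigenvector v of λ).

  λ = -4: largest Jordan block has size 2, contributing (x + 4)^2

So m_A(x) = (x + 4)^2 = x^2 + 8*x + 16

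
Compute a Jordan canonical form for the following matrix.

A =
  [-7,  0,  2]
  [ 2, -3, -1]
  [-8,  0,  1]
J_2(-3) ⊕ J_1(-3)

The characteristic polynomial is
  det(x·I − A) = x^3 + 9*x^2 + 27*x + 27 = (x + 3)^3

Eigenvalues and multiplicities (the geometric multiplicity of λ is n − rank(A − λI), which equals the number of Jordan blocks for λ):
  λ = -3: algebraic multiplicity = 3, geometric multiplicity = 2

Determining the block sizes for each eigenvalue:
  λ = -3: 2 blocks summing to 3 forces exactly one block of size 2 and the rest size 1 → block sizes [2, 1]

Assembling the blocks gives a Jordan form
J =
  [-3,  1,  0]
  [ 0, -3,  0]
  [ 0,  0, -3]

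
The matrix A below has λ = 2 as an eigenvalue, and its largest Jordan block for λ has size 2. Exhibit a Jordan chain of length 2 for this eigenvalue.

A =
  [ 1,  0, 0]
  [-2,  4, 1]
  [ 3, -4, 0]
A Jordan chain for λ = 2 of length 2:
v_1 = (0, 2, -4)ᵀ
v_2 = (0, 1, 0)ᵀ

Let N = A − (2)·I. We want v_2 with N^2 v_2 = 0 but N^1 v_2 ≠ 0; then v_{j-1} := N · v_j for j = 2, …, 2.

Pick v_2 = (0, 1, 0)ᵀ.
Then v_1 = N · v_2 = (0, 2, -4)ᵀ.

Sanity check: (A − (2)·I) v_1 = (0, 0, 0)ᵀ = 0. ✓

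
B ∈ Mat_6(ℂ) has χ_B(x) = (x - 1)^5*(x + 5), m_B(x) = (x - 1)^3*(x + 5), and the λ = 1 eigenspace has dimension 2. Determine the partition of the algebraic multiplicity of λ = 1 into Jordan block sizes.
Block sizes for λ = 1: [3, 2]

Step 1 — from the characteristic polynomial, algebraic multiplicity of λ = 1 is 5. From dim ker(B − (1)·I) = 2, there are exactly 2 Jordan blocks for λ = 1.
Step 2 — from the minimal polynomial, the factor (x − 1)^3 tells us the largest block for λ = 1 has size 3.
Step 3 — with total size 5, 2 blocks, and largest block 3, the block sizes (in nonincreasing order) are [3, 2].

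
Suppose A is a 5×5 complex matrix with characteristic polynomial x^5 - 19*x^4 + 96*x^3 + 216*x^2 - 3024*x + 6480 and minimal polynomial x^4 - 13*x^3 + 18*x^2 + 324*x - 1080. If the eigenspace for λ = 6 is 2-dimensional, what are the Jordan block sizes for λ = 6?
Block sizes for λ = 6: [3, 1]

Step 1 — from the characteristic polynomial, algebraic multiplicity of λ = 6 is 4. From dim ker(A − (6)·I) = 2, there are exactly 2 Jordan blocks for λ = 6.
Step 2 — from the minimal polynomial, the factor (x − 6)^3 tells us the largest block for λ = 6 has size 3.
Step 3 — with total size 4, 2 blocks, and largest block 3, the block sizes (in nonincreasing order) are [3, 1].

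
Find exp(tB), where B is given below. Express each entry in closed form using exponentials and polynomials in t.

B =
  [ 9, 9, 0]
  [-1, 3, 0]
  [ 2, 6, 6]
e^{tB} =
  [3*t*exp(6*t) + exp(6*t), 9*t*exp(6*t), 0]
  [-t*exp(6*t), -3*t*exp(6*t) + exp(6*t), 0]
  [2*t*exp(6*t), 6*t*exp(6*t), exp(6*t)]

Strategy: write B = P · J · P⁻¹ where J is a Jordan canonical form, so e^{tB} = P · e^{tJ} · P⁻¹, and e^{tJ} can be computed block-by-block.

B has Jordan form
J =
  [6, 1, 0]
  [0, 6, 0]
  [0, 0, 6]
(up to reordering of blocks).

Per-block formulas:
  For a 2×2 Jordan block J_2(6): exp(t · J_2(6)) = e^(6t)·(I + t·N), where N is the 2×2 nilpotent shift.
  For a 1×1 block at λ = 6: exp(t · [6]) = [e^(6t)].

After assembling e^{tJ} and conjugating by P, we get:

e^{tB} =
  [3*t*exp(6*t) + exp(6*t), 9*t*exp(6*t), 0]
  [-t*exp(6*t), -3*t*exp(6*t) + exp(6*t), 0]
  [2*t*exp(6*t), 6*t*exp(6*t), exp(6*t)]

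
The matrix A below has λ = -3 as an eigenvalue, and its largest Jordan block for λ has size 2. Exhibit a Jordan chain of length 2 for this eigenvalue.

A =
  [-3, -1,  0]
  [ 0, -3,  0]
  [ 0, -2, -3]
A Jordan chain for λ = -3 of length 2:
v_1 = (-1, 0, -2)ᵀ
v_2 = (0, 1, 0)ᵀ

Let N = A − (-3)·I. We want v_2 with N^2 v_2 = 0 but N^1 v_2 ≠ 0; then v_{j-1} := N · v_j for j = 2, …, 2.

Pick v_2 = (0, 1, 0)ᵀ.
Then v_1 = N · v_2 = (-1, 0, -2)ᵀ.

Sanity check: (A − (-3)·I) v_1 = (0, 0, 0)ᵀ = 0. ✓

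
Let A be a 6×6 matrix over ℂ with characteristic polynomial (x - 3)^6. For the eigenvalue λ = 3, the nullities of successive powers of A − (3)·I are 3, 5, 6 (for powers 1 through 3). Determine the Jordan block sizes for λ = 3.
Block sizes for λ = 3: [3, 2, 1]

From the dimensions of kernels of powers, the number of Jordan blocks of size at least j is d_j − d_{j−1} where d_j = dim ker(N^j) (with d_0 = 0). Computing the differences gives [3, 2, 1].
The number of blocks of size exactly k is (#blocks of size ≥ k) − (#blocks of size ≥ k + 1), so the partition is: 1 block(s) of size 1, 1 block(s) of size 2, 1 block(s) of size 3.
In nonincreasing order the block sizes are [3, 2, 1].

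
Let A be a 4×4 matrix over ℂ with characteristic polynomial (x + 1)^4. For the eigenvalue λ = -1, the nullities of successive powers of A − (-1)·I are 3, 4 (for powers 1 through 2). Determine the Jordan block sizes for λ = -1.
Block sizes for λ = -1: [2, 1, 1]

From the dimensions of kernels of powers, the number of Jordan blocks of size at least j is d_j − d_{j−1} where d_j = dim ker(N^j) (with d_0 = 0). Computing the differences gives [3, 1].
The number of blocks of size exactly k is (#blocks of size ≥ k) − (#blocks of size ≥ k + 1), so the partition is: 2 block(s) of size 1, 1 block(s) of size 2.
In nonincreasing order the block sizes are [2, 1, 1].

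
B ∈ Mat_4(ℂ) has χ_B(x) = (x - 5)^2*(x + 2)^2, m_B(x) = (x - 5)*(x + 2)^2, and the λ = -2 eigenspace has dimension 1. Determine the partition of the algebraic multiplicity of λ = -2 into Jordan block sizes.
Block sizes for λ = -2: [2]

Step 1 — from the characteristic polynomial, algebraic multiplicity of λ = -2 is 2. From dim ker(B − (-2)·I) = 1, there are exactly 1 Jordan blocks for λ = -2.
Step 2 — from the minimal polynomial, the factor (x + 2)^2 tells us the largest block for λ = -2 has size 2.
Step 3 — with total size 2, 1 blocks, and largest block 2, the block sizes (in nonincreasing order) are [2].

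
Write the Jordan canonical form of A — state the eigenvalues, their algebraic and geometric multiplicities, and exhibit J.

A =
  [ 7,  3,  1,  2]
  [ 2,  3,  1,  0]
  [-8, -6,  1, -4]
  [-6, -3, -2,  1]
J_3(3) ⊕ J_1(3)

The characteristic polynomial is
  det(x·I − A) = x^4 - 12*x^3 + 54*x^2 - 108*x + 81 = (x - 3)^4

Eigenvalues and multiplicities (the geometric multiplicity of λ is n − rank(A − λI), which equals the number of Jordan blocks for λ):
  λ = 3: algebraic multiplicity = 4, geometric multiplicity = 2

Determining the block sizes for each eigenvalue:
  λ = 3: with am = 4 and gm = 2, the partition is not yet determined (e.g. several partitions of 4 into 2 parts exist). Let N = A − (3)·I. Computing rank(N^1) = 2, rank(N^2) = 1, rank(N^3) = 0; the number of blocks of size ≥ j is rank(N^{j−1}) − rank(N^j), giving [2, 1, 1]. So we have 1 block(s) of size 3, 1 block(s) of size 1 → block sizes [3, 1]

Assembling the blocks gives a Jordan form
J =
  [3, 1, 0, 0]
  [0, 3, 1, 0]
  [0, 0, 3, 0]
  [0, 0, 0, 3]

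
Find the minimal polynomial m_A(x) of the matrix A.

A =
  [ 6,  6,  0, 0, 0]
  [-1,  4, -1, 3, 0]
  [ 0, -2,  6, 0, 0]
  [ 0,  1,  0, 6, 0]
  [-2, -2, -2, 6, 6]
x^3 - 16*x^2 + 85*x - 150

The characteristic polynomial is χ_A(x) = (x - 6)^3*(x - 5)^2, so the eigenvalues are known. The minimal polynomial is
  m_A(x) = Π_λ (x − λ)^{k_λ}
where k_λ is the size of the *largest* Jordan block for λ (equivalently, the smallest k with (A − λI)^k v = 0 for every generalised eigenvector v of λ).

  λ = 5: largest Jordan block has size 2, contributing (x − 5)^2
  λ = 6: largest Jordan block has size 1, contributing (x − 6)

So m_A(x) = (x - 6)*(x - 5)^2 = x^3 - 16*x^2 + 85*x - 150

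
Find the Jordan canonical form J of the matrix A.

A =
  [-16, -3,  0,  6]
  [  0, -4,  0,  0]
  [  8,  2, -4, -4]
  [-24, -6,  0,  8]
J_2(-4) ⊕ J_1(-4) ⊕ J_1(-4)

The characteristic polynomial is
  det(x·I − A) = x^4 + 16*x^3 + 96*x^2 + 256*x + 256 = (x + 4)^4

Eigenvalues and multiplicities (the geometric multiplicity of λ is n − rank(A − λI), which equals the number of Jordan blocks for λ):
  λ = -4: algebraic multiplicity = 4, geometric multiplicity = 3

Determining the block sizes for each eigenvalue:
  λ = -4: 3 blocks summing to 4 forces exactly one block of size 2 and the rest size 1 → block sizes [2, 1, 1]

Assembling the blocks gives a Jordan form
J =
  [-4,  1,  0,  0]
  [ 0, -4,  0,  0]
  [ 0,  0, -4,  0]
  [ 0,  0,  0, -4]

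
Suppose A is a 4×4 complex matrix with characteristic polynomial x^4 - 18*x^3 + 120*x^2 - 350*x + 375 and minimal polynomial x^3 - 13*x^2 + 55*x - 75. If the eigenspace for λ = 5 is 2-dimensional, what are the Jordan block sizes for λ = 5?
Block sizes for λ = 5: [2, 1]

Step 1 — from the characteristic polynomial, algebraic multiplicity of λ = 5 is 3. From dim ker(A − (5)·I) = 2, there are exactly 2 Jordan blocks for λ = 5.
Step 2 — from the minimal polynomial, the factor (x − 5)^2 tells us the largest block for λ = 5 has size 2.
Step 3 — with total size 3, 2 blocks, and largest block 2, the block sizes (in nonincreasing order) are [2, 1].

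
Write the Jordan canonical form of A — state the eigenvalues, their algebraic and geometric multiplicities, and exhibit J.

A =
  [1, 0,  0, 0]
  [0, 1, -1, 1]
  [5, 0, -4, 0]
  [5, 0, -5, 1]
J_1(-4) ⊕ J_2(1) ⊕ J_1(1)

The characteristic polynomial is
  det(x·I − A) = x^4 + x^3 - 9*x^2 + 11*x - 4 = (x - 1)^3*(x + 4)

Eigenvalues and multiplicities (the geometric multiplicity of λ is n − rank(A − λI), which equals the number of Jordan blocks for λ):
  λ = -4: algebraic multiplicity = 1, geometric multiplicity = 1
  λ = 1: algebraic multiplicity = 3, geometric multiplicity = 2

Determining the block sizes for each eigenvalue:
  λ = -4: one block (gm = 1), so the single block has size am = 1 → block sizes [1]
  λ = 1: 2 blocks summing to 3 forces exactly one block of size 2 and the rest size 1 → block sizes [2, 1]

Assembling the blocks gives a Jordan form
J =
  [-4, 0, 0, 0]
  [ 0, 1, 1, 0]
  [ 0, 0, 1, 0]
  [ 0, 0, 0, 1]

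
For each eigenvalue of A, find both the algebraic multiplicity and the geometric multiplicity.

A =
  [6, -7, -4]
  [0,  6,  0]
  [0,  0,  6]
λ = 6: alg = 3, geom = 2

Step 1 — factor the characteristic polynomial to read off the algebraic multiplicities:
  χ_A(x) = (x - 6)^3

Step 2 — compute geometric multiplicities via the rank-nullity identity g(λ) = n − rank(A − λI):
  rank(A − (6)·I) = 1, so dim ker(A − (6)·I) = n − 1 = 2

Summary:
  λ = 6: algebraic multiplicity = 3, geometric multiplicity = 2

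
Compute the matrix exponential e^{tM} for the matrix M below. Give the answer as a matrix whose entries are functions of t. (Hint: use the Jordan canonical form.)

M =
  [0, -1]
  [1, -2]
e^{tM} =
  [t*exp(-t) + exp(-t), -t*exp(-t)]
  [t*exp(-t), -t*exp(-t) + exp(-t)]

Strategy: write M = P · J · P⁻¹ where J is a Jordan canonical form, so e^{tM} = P · e^{tJ} · P⁻¹, and e^{tJ} can be computed block-by-block.

M has Jordan form
J =
  [-1,  1]
  [ 0, -1]
(up to reordering of blocks).

Per-block formulas:
  For a 2×2 Jordan block J_2(-1): exp(t · J_2(-1)) = e^(-1t)·(I + t·N), where N is the 2×2 nilpotent shift.

After assembling e^{tJ} and conjugating by P, we get:

e^{tM} =
  [t*exp(-t) + exp(-t), -t*exp(-t)]
  [t*exp(-t), -t*exp(-t) + exp(-t)]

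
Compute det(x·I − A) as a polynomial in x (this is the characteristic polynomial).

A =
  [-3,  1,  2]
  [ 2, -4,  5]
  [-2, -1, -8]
x^3 + 15*x^2 + 75*x + 125

Expanding det(x·I − A) (e.g. by cofactor expansion or by noting that A is similar to its Jordan form J, which has the same characteristic polynomial as A) gives
  χ_A(x) = x^3 + 15*x^2 + 75*x + 125
which factors as (x + 5)^3. The eigenvalues (with algebraic multiplicities) are λ = -5 with multiplicity 3.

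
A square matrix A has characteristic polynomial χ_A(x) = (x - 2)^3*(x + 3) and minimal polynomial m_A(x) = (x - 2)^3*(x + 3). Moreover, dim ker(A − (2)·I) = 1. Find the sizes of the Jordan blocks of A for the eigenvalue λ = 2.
Block sizes for λ = 2: [3]

Step 1 — from the characteristic polynomial, algebraic multiplicity of λ = 2 is 3. From dim ker(A − (2)·I) = 1, there are exactly 1 Jordan blocks for λ = 2.
Step 2 — from the minimal polynomial, the factor (x − 2)^3 tells us the largest block for λ = 2 has size 3.
Step 3 — with total size 3, 1 blocks, and largest block 3, the block sizes (in nonincreasing order) are [3].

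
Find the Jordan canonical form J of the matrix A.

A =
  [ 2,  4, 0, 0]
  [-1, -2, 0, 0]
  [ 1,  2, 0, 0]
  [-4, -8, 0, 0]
J_2(0) ⊕ J_1(0) ⊕ J_1(0)

The characteristic polynomial is
  det(x·I − A) = x^4

Eigenvalues and multiplicities (the geometric multiplicity of λ is n − rank(A − λI), which equals the number of Jordan blocks for λ):
  λ = 0: algebraic multiplicity = 4, geometric multiplicity = 3

Determining the block sizes for each eigenvalue:
  λ = 0: 3 blocks summing to 4 forces exactly one block of size 2 and the rest size 1 → block sizes [2, 1, 1]

Assembling the blocks gives a Jordan form
J =
  [0, 1, 0, 0]
  [0, 0, 0, 0]
  [0, 0, 0, 0]
  [0, 0, 0, 0]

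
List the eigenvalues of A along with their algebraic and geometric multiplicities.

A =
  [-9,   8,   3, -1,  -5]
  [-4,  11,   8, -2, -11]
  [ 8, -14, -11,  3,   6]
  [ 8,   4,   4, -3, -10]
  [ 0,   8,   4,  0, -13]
λ = -5: alg = 5, geom = 2

Step 1 — factor the characteristic polynomial to read off the algebraic multiplicities:
  χ_A(x) = (x + 5)^5

Step 2 — compute geometric multiplicities via the rank-nullity identity g(λ) = n − rank(A − λI):
  rank(A − (-5)·I) = 3, so dim ker(A − (-5)·I) = n − 3 = 2

Summary:
  λ = -5: algebraic multiplicity = 5, geometric multiplicity = 2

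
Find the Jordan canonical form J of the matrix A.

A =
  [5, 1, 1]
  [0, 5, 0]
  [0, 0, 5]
J_2(5) ⊕ J_1(5)

The characteristic polynomial is
  det(x·I − A) = x^3 - 15*x^2 + 75*x - 125 = (x - 5)^3

Eigenvalues and multiplicities (the geometric multiplicity of λ is n − rank(A − λI), which equals the number of Jordan blocks for λ):
  λ = 5: algebraic multiplicity = 3, geometric multiplicity = 2

Determining the block sizes for each eigenvalue:
  λ = 5: 2 blocks summing to 3 forces exactly one block of size 2 and the rest size 1 → block sizes [2, 1]

Assembling the blocks gives a Jordan form
J =
  [5, 1, 0]
  [0, 5, 0]
  [0, 0, 5]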